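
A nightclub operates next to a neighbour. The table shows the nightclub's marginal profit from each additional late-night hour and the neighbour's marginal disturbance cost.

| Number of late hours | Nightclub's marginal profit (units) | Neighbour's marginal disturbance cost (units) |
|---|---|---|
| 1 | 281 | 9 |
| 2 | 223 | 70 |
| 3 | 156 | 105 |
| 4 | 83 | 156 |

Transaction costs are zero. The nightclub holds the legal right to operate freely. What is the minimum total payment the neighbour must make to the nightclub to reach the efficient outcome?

Left alone the nightclub would choose level 4 (marginal profit stays positive).
Efficient level: k* = 3 (marginal profit ≥ marginal disturbance cost through 3).
The neighbour must at least cover the nightclub's forgone profit from cutting 4→3: 83 = 83.

83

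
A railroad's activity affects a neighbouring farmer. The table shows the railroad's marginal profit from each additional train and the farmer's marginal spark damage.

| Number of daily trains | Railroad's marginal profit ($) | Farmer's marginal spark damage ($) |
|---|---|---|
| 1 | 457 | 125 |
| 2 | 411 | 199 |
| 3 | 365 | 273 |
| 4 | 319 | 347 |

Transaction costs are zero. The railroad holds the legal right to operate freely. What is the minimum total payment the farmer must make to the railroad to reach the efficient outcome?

Left alone the railroad would choose level 4 (marginal profit stays positive).
Efficient level: k* = 3 (marginal profit ≥ marginal spark damage through 3).
The farmer must at least cover the railroad's forgone profit from cutting 4→3: 319 = 319.

$319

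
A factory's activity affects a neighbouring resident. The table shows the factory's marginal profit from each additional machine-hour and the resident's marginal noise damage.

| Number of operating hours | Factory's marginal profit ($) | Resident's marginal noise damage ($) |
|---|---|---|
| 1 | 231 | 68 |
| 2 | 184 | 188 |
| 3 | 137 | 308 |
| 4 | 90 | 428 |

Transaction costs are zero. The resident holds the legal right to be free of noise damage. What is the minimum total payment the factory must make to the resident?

$68

Efficient level: marginal profit ≥ marginal noise damage through level 1, so k* = 1.
With the resident holding the right, the factory must at least compensate total damage at k*: 68 = 68.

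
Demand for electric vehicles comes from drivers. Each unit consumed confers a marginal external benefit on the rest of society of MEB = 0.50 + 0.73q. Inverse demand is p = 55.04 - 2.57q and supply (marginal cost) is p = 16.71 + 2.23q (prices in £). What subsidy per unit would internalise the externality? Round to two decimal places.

subsidy = £7.46 per unit

Social marginal benefit = demand + MEB = 55.54 - 1.84q.
Set SMB = MC: 55.54 - 1.84q = 16.71 + 2.23q → q* = 9.5405.
The Pigouvian subsidy equals MEB at q*: 0.50 + 0.73×9.5405 = 7.4646.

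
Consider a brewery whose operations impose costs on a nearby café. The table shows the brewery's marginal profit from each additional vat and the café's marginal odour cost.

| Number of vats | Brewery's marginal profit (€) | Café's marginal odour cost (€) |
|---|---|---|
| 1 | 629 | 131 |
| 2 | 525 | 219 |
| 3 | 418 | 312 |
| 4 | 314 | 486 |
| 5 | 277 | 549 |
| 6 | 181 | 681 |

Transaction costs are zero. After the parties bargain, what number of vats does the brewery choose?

3

Bargaining reaches the level where marginal profit last exceeds marginal odour cost.
That holds through level 3 (418 ≥ 312) but not at 4 (314 < 486).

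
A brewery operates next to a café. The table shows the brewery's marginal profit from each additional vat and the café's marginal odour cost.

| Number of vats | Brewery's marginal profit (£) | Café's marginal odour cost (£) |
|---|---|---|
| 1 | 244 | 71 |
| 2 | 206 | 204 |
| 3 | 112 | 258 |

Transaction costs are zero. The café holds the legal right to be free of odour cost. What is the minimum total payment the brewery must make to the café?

Efficient level: marginal profit ≥ marginal odour cost through level 2, so k* = 2.
With the café holding the right, the brewery must at least compensate total damage at k*: 71 + 204 = 275.

£275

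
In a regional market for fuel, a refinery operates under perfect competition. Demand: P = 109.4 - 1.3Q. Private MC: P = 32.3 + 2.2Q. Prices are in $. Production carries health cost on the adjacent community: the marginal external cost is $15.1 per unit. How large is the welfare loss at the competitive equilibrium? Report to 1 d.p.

Market equilibrium (private): 32.3 + 2.2Q = 109.4 - 1.3Q → Q_m = 22.0286.
Social marginal cost = private MC + MEC = 47.4 + 2.2Q.
Set SMC = demand: 47.4 + 2.2Q = 109.4 - 1.3Q → Q* = 17.7143.
Between Q* and Q_m the wedge SMC − demand runs linearly from 0 to MEC(Q_m), so the loss is a triangle.
DWL = ½ × 4.3143 × 15.1000 = 32.5730.

DWL = $32.6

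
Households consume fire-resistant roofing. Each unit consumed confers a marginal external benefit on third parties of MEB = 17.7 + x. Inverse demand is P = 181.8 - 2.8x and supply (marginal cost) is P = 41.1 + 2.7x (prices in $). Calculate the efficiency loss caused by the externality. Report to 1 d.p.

Market equilibrium (private): 41.1 + 2.7x = 181.8 - 2.8x → x_m = 25.5818.
Social marginal benefit = demand + MEB = 199.5 - 1.8x.
Set SMB = MC: 199.5 - 1.8x = 41.1 + 2.7x → x* = 35.2000.
The welfare-loss triangle has base |x_m − x*| and height MEB(x_m) (the vertical gap between SMB and MC is zero at x* and MEB at x_m).
DWL = ½ × 9.6182 × 43.2818 = 208.1465.

DWL = $208.1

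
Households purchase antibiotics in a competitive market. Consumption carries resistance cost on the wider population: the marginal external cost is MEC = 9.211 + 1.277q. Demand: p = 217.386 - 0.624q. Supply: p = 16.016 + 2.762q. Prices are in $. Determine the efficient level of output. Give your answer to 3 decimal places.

q* = 41.209

Social marginal benefit = demand − MEC = 208.175 - 1.901q.
Set SMB = MC: 208.175 - 1.901q = 16.016 + 2.762q → q* = 41.2093.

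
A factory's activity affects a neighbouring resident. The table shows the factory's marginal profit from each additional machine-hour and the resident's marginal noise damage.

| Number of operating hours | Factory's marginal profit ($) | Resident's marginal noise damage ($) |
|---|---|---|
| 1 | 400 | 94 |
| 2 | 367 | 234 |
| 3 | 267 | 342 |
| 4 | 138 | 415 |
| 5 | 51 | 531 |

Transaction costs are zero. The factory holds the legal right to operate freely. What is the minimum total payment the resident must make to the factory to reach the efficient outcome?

Left alone the factory would choose level 5 (marginal profit stays positive).
Efficient level: k* = 2 (marginal profit ≥ marginal noise damage through 2).
The resident must at least cover the factory's forgone profit from cutting 5→2: 267 + 138 + 51 = 456.

$456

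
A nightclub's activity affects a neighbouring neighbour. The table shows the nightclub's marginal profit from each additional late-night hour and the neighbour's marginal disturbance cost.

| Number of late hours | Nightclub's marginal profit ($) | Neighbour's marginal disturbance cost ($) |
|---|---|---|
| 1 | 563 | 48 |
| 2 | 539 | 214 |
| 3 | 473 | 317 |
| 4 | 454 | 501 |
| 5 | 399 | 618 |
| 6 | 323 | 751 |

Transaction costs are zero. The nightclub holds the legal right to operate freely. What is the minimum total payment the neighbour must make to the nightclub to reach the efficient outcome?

Left alone the nightclub would choose level 6 (marginal profit stays positive).
Efficient level: k* = 3 (marginal profit ≥ marginal disturbance cost through 3).
The neighbour must at least cover the nightclub's forgone profit from cutting 6→3: 454 + 399 + 323 = 1176.

$1176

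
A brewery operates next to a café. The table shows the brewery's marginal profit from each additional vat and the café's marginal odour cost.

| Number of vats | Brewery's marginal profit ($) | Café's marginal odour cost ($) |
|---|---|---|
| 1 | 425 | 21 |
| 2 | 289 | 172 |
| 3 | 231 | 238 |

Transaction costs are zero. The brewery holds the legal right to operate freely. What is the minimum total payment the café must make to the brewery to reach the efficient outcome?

$231

Left alone the brewery would choose level 3 (marginal profit stays positive).
Efficient level: k* = 2 (marginal profit ≥ marginal odour cost through 2).
The café must at least cover the brewery's forgone profit from cutting 3→2: 231 = 231.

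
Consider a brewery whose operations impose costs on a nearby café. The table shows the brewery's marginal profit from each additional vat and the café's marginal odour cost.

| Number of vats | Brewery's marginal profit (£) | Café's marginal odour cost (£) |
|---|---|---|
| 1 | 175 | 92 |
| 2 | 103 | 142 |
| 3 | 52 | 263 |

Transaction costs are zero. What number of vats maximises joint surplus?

1

Bargaining reaches the level where marginal profit last exceeds marginal odour cost.
That holds through level 1 (175 ≥ 92) but not at 2 (103 < 142).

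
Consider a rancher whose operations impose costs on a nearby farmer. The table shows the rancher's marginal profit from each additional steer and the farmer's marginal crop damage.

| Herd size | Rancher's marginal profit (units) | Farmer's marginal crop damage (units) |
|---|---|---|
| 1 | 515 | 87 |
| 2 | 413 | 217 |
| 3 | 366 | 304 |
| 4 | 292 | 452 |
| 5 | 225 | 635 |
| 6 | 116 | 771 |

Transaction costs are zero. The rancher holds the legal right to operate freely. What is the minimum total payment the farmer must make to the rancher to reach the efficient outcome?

Left alone the rancher would choose level 6 (marginal profit stays positive).
Efficient level: k* = 3 (marginal profit ≥ marginal crop damage through 3).
The farmer must at least cover the rancher's forgone profit from cutting 6→3: 292 + 225 + 116 = 633.

633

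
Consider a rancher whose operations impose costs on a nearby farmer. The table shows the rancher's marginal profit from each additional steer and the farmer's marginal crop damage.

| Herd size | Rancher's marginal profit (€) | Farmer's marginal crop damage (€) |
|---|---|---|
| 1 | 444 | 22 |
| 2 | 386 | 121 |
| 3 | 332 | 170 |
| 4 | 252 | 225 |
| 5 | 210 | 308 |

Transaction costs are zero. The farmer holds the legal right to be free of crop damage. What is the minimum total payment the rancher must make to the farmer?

€538

Efficient level: marginal profit ≥ marginal crop damage through level 4, so k* = 4.
With the farmer holding the right, the rancher must at least compensate total damage at k*: 22 + 121 + 170 + 225 = 538.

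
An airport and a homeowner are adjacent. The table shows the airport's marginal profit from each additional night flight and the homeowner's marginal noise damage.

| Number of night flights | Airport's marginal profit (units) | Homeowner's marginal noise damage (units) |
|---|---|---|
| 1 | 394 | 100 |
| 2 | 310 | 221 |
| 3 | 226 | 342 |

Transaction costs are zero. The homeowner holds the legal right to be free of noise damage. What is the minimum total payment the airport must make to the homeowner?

Efficient level: marginal profit ≥ marginal noise damage through level 2, so k* = 2.
With the homeowner holding the right, the airport must at least compensate total damage at k*: 100 + 221 = 321.

321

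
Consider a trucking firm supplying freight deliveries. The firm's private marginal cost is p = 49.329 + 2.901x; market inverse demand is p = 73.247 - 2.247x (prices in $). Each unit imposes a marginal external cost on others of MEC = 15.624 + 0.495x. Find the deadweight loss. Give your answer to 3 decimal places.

Market equilibrium (private): 49.329 + 2.901x = 73.247 - 2.247x → x_m = 4.6461.
Social marginal cost = private MC + MEC = 64.953 + 3.396x.
Set SMC = demand: 64.953 + 3.396x = 73.247 - 2.247x → x* = 1.4698.
The loss is the area between SMC and demand from x* to x_m; with linear curves that's a triangle of height MEC(x_m).
DWL = ½ × 3.1763 × 17.9238 = 28.4657.

DWL = $28.466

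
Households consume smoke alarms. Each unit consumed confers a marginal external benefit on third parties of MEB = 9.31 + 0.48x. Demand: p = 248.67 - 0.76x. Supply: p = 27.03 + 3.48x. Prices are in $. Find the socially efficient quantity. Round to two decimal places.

x* = 61.42

Social marginal benefit = demand + MEB = 257.98 - 0.28x.
Set SMB = MC: 257.98 - 0.28x = 27.03 + 3.48x → x* = 61.4229.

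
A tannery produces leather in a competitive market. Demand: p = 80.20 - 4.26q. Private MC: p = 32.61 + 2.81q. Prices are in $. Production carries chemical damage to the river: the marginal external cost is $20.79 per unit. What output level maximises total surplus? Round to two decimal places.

Social marginal cost = private MC + MEC = 53.40 + 2.81q.
Set SMC = demand: 53.40 + 2.81q = 80.20 - 4.26q → q* = 3.7907.

q* = 3.79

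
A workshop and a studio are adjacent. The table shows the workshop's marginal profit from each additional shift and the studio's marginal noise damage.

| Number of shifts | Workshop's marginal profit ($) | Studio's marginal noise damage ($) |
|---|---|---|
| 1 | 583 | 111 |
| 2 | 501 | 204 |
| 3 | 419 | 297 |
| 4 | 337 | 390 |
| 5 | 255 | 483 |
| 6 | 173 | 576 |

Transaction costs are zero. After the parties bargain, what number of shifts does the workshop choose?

Bargaining reaches the level where marginal profit last exceeds marginal noise damage.
That holds through level 3 (419 ≥ 297) but not at 4 (337 < 390).

3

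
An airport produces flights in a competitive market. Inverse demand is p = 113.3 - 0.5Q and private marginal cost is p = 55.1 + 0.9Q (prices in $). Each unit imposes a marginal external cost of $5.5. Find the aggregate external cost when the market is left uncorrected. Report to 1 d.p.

$228.6

Market equilibrium (private): 55.1 + 0.9Q = 113.3 - 0.5Q → Q_m = 41.5714.
Total external cost = MEC × Q_m = 5.5 × 41.5714 = 228.6427.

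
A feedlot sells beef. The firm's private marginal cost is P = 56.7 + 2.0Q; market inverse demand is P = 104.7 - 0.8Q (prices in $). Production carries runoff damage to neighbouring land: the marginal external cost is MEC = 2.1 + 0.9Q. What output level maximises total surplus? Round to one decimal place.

Q* = 12.4

Social marginal cost = private MC + MEC = 58.8 + 2.9Q.
Set SMC = demand: 58.8 + 2.9Q = 104.7 - 0.8Q → Q* = 12.4054.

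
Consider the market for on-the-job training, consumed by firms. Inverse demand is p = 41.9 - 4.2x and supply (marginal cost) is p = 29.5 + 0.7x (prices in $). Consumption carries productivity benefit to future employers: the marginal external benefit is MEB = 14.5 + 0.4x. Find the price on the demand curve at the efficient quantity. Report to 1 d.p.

Social marginal benefit = demand + MEB = 56.4 - 3.8x.
Set SMB = MC: 56.4 - 3.8x = 29.5 + 0.7x → x* = 5.9778.
Consumer price on the demand curve at x*: 41.9 − 4.2×5.9778 = 16.7932.

P = $16.8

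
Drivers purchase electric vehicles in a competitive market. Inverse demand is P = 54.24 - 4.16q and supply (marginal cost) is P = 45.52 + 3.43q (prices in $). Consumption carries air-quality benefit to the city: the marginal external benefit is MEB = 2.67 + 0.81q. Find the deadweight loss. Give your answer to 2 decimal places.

DWL = $0.96

Market equilibrium (private): 45.52 + 3.43q = 54.24 - 4.16q → q_m = 1.1489.
Social marginal benefit = demand + MEB = 56.91 - 3.35q.
Set SMB = MC: 56.91 - 3.35q = 45.52 + 3.43q → q* = 1.6799.
The welfare-loss triangle has base |q_m − q*| and height MEB(q_m) (the vertical gap between SMB and MC is zero at q* and MEB at q_m).
DWL = ½ × 0.5310 × 3.6006 = 0.9560.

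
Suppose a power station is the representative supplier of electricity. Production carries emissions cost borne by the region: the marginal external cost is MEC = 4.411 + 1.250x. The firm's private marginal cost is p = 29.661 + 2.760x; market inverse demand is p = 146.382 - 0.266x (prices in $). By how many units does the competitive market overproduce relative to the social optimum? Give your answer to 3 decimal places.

Market equilibrium (private): 29.661 + 2.760x = 146.382 - 0.266x → x_m = 38.5727.
Social marginal cost = private MC + MEC = 34.072 + 4.010x.
Set SMC = demand: 34.072 + 4.010x = 146.382 - 0.266x → x* = 26.2652.
Gap = |38.5727 − 26.2652| = 12.3075.

12.308 units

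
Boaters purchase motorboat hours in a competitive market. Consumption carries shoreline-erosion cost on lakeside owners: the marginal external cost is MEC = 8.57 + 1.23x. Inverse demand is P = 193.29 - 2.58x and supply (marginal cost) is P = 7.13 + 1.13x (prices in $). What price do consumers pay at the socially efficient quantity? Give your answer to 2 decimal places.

Social marginal benefit = demand − MEC = 184.72 - 3.81x.
Set SMB = MC: 184.72 - 3.81x = 7.13 + 1.13x → x* = 35.9494.
Consumer price on the demand curve at x*: 193.29 − 2.58×35.9494 = 100.5405.

P = $100.54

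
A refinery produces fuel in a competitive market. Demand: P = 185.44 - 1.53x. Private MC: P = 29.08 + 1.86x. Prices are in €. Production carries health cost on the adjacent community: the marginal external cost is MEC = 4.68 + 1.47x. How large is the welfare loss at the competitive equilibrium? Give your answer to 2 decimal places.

DWL = €540.50

Market equilibrium (private): 29.08 + 1.86x = 185.44 - 1.53x → x_m = 46.1239.
Social marginal cost = private MC + MEC = 33.76 + 3.33x.
Set SMC = demand: 33.76 + 3.33x = 185.44 - 1.53x → x* = 31.2099.
Between x* and x_m the wedge SMC − demand runs linearly from 0 to MEC(x_m), so the loss is a triangle.
DWL = ½ × 14.9140 × 72.4821 = 540.4990.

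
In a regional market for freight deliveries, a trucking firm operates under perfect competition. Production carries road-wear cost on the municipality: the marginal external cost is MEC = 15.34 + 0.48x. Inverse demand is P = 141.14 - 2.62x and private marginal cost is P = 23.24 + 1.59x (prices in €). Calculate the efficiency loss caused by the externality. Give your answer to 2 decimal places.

DWL = €88.32

Market equilibrium (private): 23.24 + 1.59x = 141.14 - 2.62x → x_m = 28.0048.
Social marginal cost = private MC + MEC = 38.58 + 2.07x.
Set SMC = demand: 38.58 + 2.07x = 141.14 - 2.62x → x* = 21.8678.
Height of the DWL triangle at x_m is SMC(x_m) − demand(x_m) = MEC(x_m) = 28.7823.
DWL = ½ × 6.1370 × 28.7823 = 88.3185.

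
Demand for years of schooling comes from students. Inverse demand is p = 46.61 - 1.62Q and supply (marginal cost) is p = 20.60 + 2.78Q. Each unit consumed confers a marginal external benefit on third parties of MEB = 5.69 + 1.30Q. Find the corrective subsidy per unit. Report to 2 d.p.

subsidy = 18.98 per unit

Social marginal benefit = demand + MEB = 52.30 - 0.32Q.
Set SMB = MC: 52.30 - 0.32Q = 20.60 + 2.78Q → Q* = 10.2258.
The Pigouvian subsidy equals MEB at Q*: 5.69 + 1.30×10.2258 = 18.9835.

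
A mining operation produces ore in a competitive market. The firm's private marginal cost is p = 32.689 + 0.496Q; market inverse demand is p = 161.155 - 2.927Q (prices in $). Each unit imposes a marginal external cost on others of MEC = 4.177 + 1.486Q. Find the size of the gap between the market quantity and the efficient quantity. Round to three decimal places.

Market equilibrium (private): 32.689 + 0.496Q = 161.155 - 2.927Q → Q_m = 37.5302.
Social marginal cost = private MC + MEC = 36.866 + 1.982Q.
Set SMC = demand: 36.866 + 1.982Q = 161.155 - 2.927Q → Q* = 25.3186.
Gap = |37.5302 − 25.3186| = 12.2116.

12.212 units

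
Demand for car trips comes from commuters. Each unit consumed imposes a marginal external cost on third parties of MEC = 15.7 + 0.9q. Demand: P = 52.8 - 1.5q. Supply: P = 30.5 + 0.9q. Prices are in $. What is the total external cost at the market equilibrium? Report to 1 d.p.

$184.7

Market equilibrium (private): 30.5 + 0.9q = 52.8 - 1.5q → q_m = 9.2917.
Total external cost = ∫₀^{q_m} (15.7 + 0.9q) dq = 15.7×9.2917 + ½×0.9×9.2917² = 184.7308.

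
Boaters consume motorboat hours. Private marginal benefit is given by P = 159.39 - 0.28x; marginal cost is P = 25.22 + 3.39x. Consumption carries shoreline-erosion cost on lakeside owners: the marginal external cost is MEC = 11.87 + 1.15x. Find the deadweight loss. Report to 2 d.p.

DWL = 301.51

Market equilibrium (private): 25.22 + 3.39x = 159.39 - 0.28x → x_m = 36.5586.
Social marginal benefit = demand − MEC = 147.52 - 1.43x.
Set SMB = MC: 147.52 - 1.43x = 25.22 + 3.39x → x* = 25.3734.
Between x* and x_m the wedge MC − SMB runs linearly from 0 to MEC(x_m), so the loss is a triangle.
DWL = ½ × 11.1852 × 53.9124 = 301.5105.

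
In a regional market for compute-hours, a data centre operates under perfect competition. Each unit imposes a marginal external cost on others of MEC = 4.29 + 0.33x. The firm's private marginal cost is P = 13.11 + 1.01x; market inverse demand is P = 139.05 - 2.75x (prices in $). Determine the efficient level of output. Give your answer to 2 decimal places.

x* = 29.74

Social marginal cost = private MC + MEC = 17.40 + 1.34x.
Set SMC = demand: 17.40 + 1.34x = 139.05 - 2.75x → x* = 29.7433.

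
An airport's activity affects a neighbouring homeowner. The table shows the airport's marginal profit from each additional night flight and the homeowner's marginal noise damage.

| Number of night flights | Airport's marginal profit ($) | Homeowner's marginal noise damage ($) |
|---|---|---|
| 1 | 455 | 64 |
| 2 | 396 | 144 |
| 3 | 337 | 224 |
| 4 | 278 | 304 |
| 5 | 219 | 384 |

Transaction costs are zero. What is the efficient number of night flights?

Bargaining reaches the level where marginal profit last exceeds marginal noise damage.
That holds through level 3 (337 ≥ 224) but not at 4 (278 < 304).

3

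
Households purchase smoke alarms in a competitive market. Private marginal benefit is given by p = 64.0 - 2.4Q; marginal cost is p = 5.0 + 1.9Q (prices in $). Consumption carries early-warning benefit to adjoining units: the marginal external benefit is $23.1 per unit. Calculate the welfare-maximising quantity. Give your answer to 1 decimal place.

Q* = 19.1

Social marginal benefit = demand + MEB = 87.1 - 2.4Q.
Set SMB = MC: 87.1 - 2.4Q = 5.0 + 1.9Q → Q* = 19.0930.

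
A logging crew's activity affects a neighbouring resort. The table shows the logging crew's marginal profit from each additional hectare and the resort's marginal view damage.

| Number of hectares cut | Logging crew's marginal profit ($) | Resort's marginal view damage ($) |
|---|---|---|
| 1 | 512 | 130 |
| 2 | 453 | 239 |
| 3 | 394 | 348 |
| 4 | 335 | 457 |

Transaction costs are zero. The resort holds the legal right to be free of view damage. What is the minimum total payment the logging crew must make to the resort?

Efficient level: marginal profit ≥ marginal view damage through level 3, so k* = 3.
With the resort holding the right, the logging crew must at least compensate total damage at k*: 130 + 239 + 348 = 717.

$717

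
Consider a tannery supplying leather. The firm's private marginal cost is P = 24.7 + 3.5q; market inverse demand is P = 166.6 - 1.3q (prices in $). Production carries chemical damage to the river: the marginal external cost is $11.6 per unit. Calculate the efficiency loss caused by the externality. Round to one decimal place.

DWL = $14.0

Market equilibrium (private): 24.7 + 3.5q = 166.6 - 1.3q → q_m = 29.5625.
Social marginal cost = private MC + MEC = 36.3 + 3.5q.
Set SMC = demand: 36.3 + 3.5q = 166.6 - 1.3q → q* = 27.1458.
The welfare-loss triangle has base |q_m − q*| and height MEC(q_m) (the vertical gap between SMC and demand is zero at q* and MEC at q_m).
DWL = ½ × 2.4167 × 11.6000 = 14.0169.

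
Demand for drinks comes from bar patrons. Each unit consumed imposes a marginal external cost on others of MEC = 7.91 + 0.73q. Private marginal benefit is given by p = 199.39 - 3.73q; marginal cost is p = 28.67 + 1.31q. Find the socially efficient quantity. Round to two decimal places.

q* = 28.22

Social marginal benefit = demand − MEC = 191.48 - 4.46q.
Set SMB = MC: 191.48 - 4.46q = 28.67 + 1.31q → q* = 28.2166.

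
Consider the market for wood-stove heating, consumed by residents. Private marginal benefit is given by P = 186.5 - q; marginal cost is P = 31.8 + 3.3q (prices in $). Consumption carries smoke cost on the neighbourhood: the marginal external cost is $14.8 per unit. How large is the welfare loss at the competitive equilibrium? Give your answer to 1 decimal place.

Market equilibrium (private): 31.8 + 3.3q = 186.5 - q → q_m = 35.9767.
Social marginal benefit = demand − MEC = 171.7 - q.
Set SMB = MC: 171.7 - q = 31.8 + 3.3q → q* = 32.5349.
The loss is the area between SMB and MC from q* to q_m; with linear curves that's a triangle of height MEC(q_m).
DWL = ½ × 3.4418 × 14.8000 = 25.4693.

DWL = $25.5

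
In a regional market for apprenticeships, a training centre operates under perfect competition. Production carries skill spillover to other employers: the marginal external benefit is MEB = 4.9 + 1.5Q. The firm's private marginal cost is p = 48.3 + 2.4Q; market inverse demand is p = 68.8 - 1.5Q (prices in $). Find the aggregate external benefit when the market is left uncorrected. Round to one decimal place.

Market equilibrium (private): 48.3 + 2.4Q = 68.8 - 1.5Q → Q_m = 5.2564.
Total external benefit = ∫₀^{Q_m} (4.9 + 1.5Q) dQ = 4.9×5.2564 + ½×1.5×5.2564² = 46.4787.

$46.5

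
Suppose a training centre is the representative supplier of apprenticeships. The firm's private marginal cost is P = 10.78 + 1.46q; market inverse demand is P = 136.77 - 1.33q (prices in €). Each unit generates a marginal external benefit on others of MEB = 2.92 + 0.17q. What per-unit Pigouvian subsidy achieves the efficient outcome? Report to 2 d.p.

Social marginal cost = private MC − MEB = 7.86 + 1.29q.
Set SMC = demand: 7.86 + 1.29q = 136.77 - 1.33q → q* = 49.2023.
The Pigouvian subsidy equals MEB at q*: 2.92 + 0.17×49.2023 = 11.2844.

subsidy = €11.28 per unit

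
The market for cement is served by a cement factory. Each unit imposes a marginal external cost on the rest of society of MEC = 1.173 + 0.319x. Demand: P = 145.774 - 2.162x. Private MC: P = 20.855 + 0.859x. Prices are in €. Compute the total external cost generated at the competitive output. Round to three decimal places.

Market equilibrium (private): 20.855 + 0.859x = 145.774 - 2.162x → x_m = 41.3502.
Total external cost = ∫₀^{x_m} (1.173 + 0.319x) dx = 1.173×41.3502 + ½×0.319×41.3502² = 321.2231.

€321.223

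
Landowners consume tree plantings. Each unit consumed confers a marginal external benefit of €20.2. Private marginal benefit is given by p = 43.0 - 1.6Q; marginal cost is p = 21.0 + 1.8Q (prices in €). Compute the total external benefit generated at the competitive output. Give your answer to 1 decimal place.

Market equilibrium (private): 21.0 + 1.8Q = 43.0 - 1.6Q → Q_m = 6.4706.
Total external benefit = MEB × Q_m = 20.2 × 6.4706 = 130.7061.

€130.7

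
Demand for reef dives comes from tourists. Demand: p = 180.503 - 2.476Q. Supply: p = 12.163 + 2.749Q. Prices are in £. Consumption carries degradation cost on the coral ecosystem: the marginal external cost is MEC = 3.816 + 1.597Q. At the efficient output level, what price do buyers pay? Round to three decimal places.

P = £120.790

Social marginal benefit = demand − MEC = 176.687 - 4.073Q.
Set SMB = MC: 176.687 - 4.073Q = 12.163 + 2.749Q → Q* = 24.1167.
Consumer price on the demand curve at Q*: 180.503 − 2.476×24.1167 = 120.7901.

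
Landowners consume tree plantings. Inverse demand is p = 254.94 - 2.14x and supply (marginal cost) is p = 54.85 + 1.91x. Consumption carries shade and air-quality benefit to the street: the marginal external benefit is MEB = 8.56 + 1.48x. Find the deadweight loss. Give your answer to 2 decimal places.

DWL = 1297.96

Market equilibrium (private): 54.85 + 1.91x = 254.94 - 2.14x → x_m = 49.4049.
Social marginal benefit = demand + MEB = 263.50 - 0.66x.
Set SMB = MC: 263.50 - 0.66x = 54.85 + 1.91x → x* = 81.1868.
The loss is the area between SMB and MC from x* to x_m; with linear curves that's a triangle of height MEB(x_m).
DWL = ½ × 31.7819 × 81.6793 = 1297.9617.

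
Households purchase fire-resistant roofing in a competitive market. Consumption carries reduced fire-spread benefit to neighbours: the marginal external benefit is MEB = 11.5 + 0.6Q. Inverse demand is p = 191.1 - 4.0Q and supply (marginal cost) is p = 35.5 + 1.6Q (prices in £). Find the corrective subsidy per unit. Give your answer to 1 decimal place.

subsidy = £31.6 per unit

Social marginal benefit = demand + MEB = 202.6 - 3.4Q.
Set SMB = MC: 202.6 - 3.4Q = 35.5 + 1.6Q → Q* = 33.4200.
The Pigouvian subsidy equals MEB at Q*: 11.5 + 0.6×33.4200 = 31.5520.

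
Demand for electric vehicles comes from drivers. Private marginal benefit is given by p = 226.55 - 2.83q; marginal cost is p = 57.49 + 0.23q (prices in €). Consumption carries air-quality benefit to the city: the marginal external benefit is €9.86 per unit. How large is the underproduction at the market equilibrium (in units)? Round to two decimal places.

Market equilibrium (private): 57.49 + 0.23q = 226.55 - 2.83q → q_m = 55.2484.
Social marginal benefit = demand + MEB = 236.41 - 2.83q.
Set SMB = MC: 236.41 - 2.83q = 57.49 + 0.23q → q* = 58.4706.
Gap = |55.2484 − 58.4706| = 3.2222.

3.22 units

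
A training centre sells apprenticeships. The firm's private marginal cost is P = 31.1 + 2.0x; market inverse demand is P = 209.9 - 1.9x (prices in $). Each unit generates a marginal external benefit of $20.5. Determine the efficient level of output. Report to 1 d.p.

x* = 51.1

Social marginal cost = private MC − MEB = 10.6 + 2.0x.
Set SMC = demand: 10.6 + 2.0x = 209.9 - 1.9x → x* = 51.1026.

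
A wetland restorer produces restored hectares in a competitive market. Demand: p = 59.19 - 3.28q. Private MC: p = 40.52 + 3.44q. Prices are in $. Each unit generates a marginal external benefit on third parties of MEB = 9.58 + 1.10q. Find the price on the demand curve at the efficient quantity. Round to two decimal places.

Social marginal cost = private MC − MEB = 30.94 + 2.34q.
Set SMC = demand: 30.94 + 2.34q = 59.19 - 3.28q → q* = 5.0267.
Consumer price on the demand curve at q*: 59.19 − 3.28×5.0267 = 42.7024.

P = $42.70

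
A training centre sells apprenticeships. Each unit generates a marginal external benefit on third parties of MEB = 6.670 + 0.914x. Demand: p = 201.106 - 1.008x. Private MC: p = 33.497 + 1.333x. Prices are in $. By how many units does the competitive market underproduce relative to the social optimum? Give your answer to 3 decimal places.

Market equilibrium (private): 33.497 + 1.333x = 201.106 - 1.008x → x_m = 71.5972.
Social marginal cost = private MC − MEB = 26.827 + 0.419x.
Set SMC = demand: 26.827 + 0.419x = 201.106 - 1.008x → x* = 122.1296.
Gap = |71.5972 − 122.1296| = 50.5324.

50.532 units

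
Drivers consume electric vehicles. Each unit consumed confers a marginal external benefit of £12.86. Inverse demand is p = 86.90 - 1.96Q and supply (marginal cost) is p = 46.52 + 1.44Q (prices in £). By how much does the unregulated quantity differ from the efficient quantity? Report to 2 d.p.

3.78 units

Market equilibrium (private): 46.52 + 1.44Q = 86.90 - 1.96Q → Q_m = 11.8765.
Social marginal benefit = demand + MEB = 99.76 - 1.96Q.
Set SMB = MC: 99.76 - 1.96Q = 46.52 + 1.44Q → Q* = 15.6588.
Gap = |11.8765 − 15.6588| = 3.7823.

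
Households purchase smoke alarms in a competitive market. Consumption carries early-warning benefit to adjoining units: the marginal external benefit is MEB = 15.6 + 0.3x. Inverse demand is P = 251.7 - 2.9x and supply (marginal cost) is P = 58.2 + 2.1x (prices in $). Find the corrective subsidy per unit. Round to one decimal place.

Social marginal benefit = demand + MEB = 267.3 - 2.6x.
Set SMB = MC: 267.3 - 2.6x = 58.2 + 2.1x → x* = 44.4894.
The Pigouvian subsidy equals MEB at x*: 15.6 + 0.3×44.4894 = 28.9468.

subsidy = $28.9 per unit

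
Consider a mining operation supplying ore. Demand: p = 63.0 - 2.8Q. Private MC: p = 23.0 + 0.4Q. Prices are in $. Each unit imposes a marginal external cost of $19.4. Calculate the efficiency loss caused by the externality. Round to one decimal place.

DWL = $58.8

Market equilibrium (private): 23.0 + 0.4Q = 63.0 - 2.8Q → Q_m = 12.5000.
Social marginal cost = private MC + MEC = 42.4 + 0.4Q.
Set SMC = demand: 42.4 + 0.4Q = 63.0 - 2.8Q → Q* = 6.4375.
Height of the DWL triangle at Q_m is SMC(Q_m) − demand(Q_m) = MEC(Q_m) = 19.4000.
DWL = ½ × 6.0625 × 19.4000 = 58.8063.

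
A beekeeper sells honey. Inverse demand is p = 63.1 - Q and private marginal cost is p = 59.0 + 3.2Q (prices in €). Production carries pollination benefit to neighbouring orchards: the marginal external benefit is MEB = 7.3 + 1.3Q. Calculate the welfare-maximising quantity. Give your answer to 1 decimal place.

Social marginal cost = private MC − MEB = 51.7 + 1.9Q.
Set SMC = demand: 51.7 + 1.9Q = 63.1 - Q → Q* = 3.9310.

Q* = 3.9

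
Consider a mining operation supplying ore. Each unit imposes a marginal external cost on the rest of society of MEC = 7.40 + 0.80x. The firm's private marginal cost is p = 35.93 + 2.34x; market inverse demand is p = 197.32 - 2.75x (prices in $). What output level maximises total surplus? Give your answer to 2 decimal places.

Social marginal cost = private MC + MEC = 43.33 + 3.14x.
Set SMC = demand: 43.33 + 3.14x = 197.32 - 2.75x → x* = 26.1443.

x* = 26.14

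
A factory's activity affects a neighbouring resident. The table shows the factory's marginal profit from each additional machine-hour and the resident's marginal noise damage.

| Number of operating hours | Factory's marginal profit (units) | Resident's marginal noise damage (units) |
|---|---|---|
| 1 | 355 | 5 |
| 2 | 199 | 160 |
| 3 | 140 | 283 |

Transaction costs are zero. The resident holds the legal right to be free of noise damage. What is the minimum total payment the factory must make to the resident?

165

Efficient level: marginal profit ≥ marginal noise damage through level 2, so k* = 2.
With the resident holding the right, the factory must at least compensate total damage at k*: 5 + 160 = 165.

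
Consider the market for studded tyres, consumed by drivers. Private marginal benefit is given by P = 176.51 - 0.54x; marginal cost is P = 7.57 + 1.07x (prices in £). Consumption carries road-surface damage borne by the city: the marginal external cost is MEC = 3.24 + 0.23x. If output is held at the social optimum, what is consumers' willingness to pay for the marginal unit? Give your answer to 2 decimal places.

P = £127.88

Social marginal benefit = demand − MEC = 173.27 - 0.77x.
Set SMB = MC: 173.27 - 0.77x = 7.57 + 1.07x → x* = 90.0543.
Consumer price on the demand curve at x*: 176.51 − 0.54×90.0543 = 127.8807.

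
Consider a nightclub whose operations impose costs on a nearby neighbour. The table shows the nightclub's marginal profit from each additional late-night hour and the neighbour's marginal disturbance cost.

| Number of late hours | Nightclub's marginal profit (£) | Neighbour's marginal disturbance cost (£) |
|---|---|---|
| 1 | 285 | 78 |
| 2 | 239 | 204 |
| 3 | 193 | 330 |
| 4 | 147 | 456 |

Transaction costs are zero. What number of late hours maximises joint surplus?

Bargaining reaches the level where marginal profit last exceeds marginal disturbance cost.
That holds through level 2 (239 ≥ 204) but not at 3 (193 < 330).

2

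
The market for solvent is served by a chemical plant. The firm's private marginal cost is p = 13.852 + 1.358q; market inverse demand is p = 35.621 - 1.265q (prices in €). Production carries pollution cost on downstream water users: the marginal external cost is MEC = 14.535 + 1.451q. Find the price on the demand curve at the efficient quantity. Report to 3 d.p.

Social marginal cost = private MC + MEC = 28.387 + 2.809q.
Set SMC = demand: 28.387 + 2.809q = 35.621 - 1.265q → q* = 1.7757.
Consumer price on the demand curve at q*: 35.621 − 1.265×1.7757 = 33.3747.

P = €33.375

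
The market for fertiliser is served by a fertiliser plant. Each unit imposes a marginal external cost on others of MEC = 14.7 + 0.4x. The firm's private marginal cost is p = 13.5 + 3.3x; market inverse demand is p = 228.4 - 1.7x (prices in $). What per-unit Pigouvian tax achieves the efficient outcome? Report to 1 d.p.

Social marginal cost = private MC + MEC = 28.2 + 3.7x.
Set SMC = demand: 28.2 + 3.7x = 228.4 - 1.7x → x* = 37.0741.
The Pigouvian tax equals MEC at x*: 14.7 + 0.4×37.0741 = 29.5296.

tax = $29.5 per unit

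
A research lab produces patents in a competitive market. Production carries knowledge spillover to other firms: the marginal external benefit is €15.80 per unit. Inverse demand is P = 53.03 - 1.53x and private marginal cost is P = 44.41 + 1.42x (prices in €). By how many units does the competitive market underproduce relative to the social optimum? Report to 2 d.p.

5.36 units

Market equilibrium (private): 44.41 + 1.42x = 53.03 - 1.53x → x_m = 2.9220.
Social marginal cost = private MC − MEB = 28.61 + 1.42x.
Set SMC = demand: 28.61 + 1.42x = 53.03 - 1.53x → x* = 8.2780.
Gap = |2.9220 − 8.2780| = 5.3560.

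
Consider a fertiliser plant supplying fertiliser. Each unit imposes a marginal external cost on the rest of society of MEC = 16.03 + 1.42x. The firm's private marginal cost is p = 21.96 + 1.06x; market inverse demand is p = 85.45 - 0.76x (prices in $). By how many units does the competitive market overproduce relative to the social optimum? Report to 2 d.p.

20.24 units

Market equilibrium (private): 21.96 + 1.06x = 85.45 - 0.76x → x_m = 34.8846.
Social marginal cost = private MC + MEC = 37.99 + 2.48x.
Set SMC = demand: 37.99 + 2.48x = 85.45 - 0.76x → x* = 14.6481.
Gap = |34.8846 − 14.6481| = 20.2365.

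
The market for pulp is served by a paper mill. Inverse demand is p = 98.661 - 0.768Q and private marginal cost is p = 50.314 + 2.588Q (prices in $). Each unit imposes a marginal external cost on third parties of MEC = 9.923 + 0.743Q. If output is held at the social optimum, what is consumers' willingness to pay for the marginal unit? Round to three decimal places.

P = $91.462

Social marginal cost = private MC + MEC = 60.237 + 3.331Q.
Set SMC = demand: 60.237 + 3.331Q = 98.661 - 0.768Q → Q* = 9.3740.
Consumer price on the demand curve at Q*: 98.661 − 0.768×9.3740 = 91.4618.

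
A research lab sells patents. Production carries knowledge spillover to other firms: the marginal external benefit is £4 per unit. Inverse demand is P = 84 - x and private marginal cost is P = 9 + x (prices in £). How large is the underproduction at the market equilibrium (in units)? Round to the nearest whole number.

Market equilibrium (private): 9 + x = 84 - x → x_m = 37.5000.
Social marginal cost = private MC − MEB = 5 + x.
Set SMC = demand: 5 + x = 84 - x → x* = 39.5000.
Gap = |37.5000 − 39.5000| = 2.0000.

2 units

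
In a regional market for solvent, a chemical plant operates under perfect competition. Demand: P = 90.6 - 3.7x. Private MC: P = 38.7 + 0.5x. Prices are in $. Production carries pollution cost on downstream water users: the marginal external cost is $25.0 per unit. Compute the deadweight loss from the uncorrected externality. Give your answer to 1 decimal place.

Market equilibrium (private): 38.7 + 0.5x = 90.6 - 3.7x → x_m = 12.3571.
Social marginal cost = private MC + MEC = 63.7 + 0.5x.
Set SMC = demand: 63.7 + 0.5x = 90.6 - 3.7x → x* = 6.4048.
The welfare-loss triangle has base |x_m − x*| and height MEC(x_m) (the vertical gap between SMC and demand is zero at x* and MEC at x_m).
DWL = ½ × 5.9523 × 25.0000 = 74.4038.

DWL = $74.4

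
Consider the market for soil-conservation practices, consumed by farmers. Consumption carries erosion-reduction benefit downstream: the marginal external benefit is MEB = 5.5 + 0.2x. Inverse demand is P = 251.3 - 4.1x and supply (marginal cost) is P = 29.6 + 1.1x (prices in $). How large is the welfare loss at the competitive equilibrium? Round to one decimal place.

DWL = $19.7

Market equilibrium (private): 29.6 + 1.1x = 251.3 - 4.1x → x_m = 42.6346.
Social marginal benefit = demand + MEB = 256.8 - 3.9x.
Set SMB = MC: 256.8 - 3.9x = 29.6 + 1.1x → x* = 45.4400.
Height of the DWL triangle at x_m is SMB(x_m) − MC(x_m) = MEB(x_m) = 14.0269.
DWL = ½ × 2.8054 × 14.0269 = 19.6755.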